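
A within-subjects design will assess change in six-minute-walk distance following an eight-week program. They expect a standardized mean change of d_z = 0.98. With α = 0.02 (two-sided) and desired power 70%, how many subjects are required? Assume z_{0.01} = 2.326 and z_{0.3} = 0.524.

For a paired (one-sample on differences) test: n = ((z_{α/2} + z_β) / d)².
z_{α/2} + z_β = 2.326 + 0.524 = 2.850.
n = (2.850 / 0.98)² = 2.908² = 8.46.
Round up.

n = 9 pairs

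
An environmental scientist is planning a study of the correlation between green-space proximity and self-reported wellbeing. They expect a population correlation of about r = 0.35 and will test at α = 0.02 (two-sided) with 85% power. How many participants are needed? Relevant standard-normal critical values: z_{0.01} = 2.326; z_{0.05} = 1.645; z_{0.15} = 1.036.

Fisher's z: C = ½·ln((1+r)/(1−r)) = ½·ln(2.0769) = 0.3654.
n = ((z_{α/2} + z_β)/C)² + 3.
(2.326 + 1.036) / 0.3654 = 3.362 / 0.3654 = 9.201.
n = 9.201² + 3 = 84.66 + 3 = 87.7.
Round up.

n = 88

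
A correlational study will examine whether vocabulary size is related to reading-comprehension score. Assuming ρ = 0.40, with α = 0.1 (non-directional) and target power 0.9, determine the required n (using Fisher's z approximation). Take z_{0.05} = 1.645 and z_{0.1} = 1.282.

Fisher's z: C = ½·ln((1+r)/(1−r)) = ½·ln(2.3333) = 0.4236.
n = ((z_{α/2} + z_β)/C)² + 3.
(1.645 + 1.282) / 0.4236 = 2.927 / 0.4236 = 6.910.
n = 6.910² + 3 = 47.75 + 3 = 50.7.
Round up.

n = 51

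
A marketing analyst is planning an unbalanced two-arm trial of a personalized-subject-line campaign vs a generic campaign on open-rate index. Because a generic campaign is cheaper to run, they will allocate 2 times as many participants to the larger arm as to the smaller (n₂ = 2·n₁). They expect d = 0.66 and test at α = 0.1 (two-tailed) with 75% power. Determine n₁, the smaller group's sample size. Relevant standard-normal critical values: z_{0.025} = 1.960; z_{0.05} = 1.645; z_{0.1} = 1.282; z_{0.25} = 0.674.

n₁ = 19

With allocation ratio k = n₂/n₁ = 2, Var(x̄₁−x̄₂) = σ²(1/n₁ + 1/(k·n₁)) = σ²·(k+1)/(k·n₁).
So n₁ = (1 + 1/k)·((z_{α/2} + z_β)/d)² = 1.500 × (2.319/0.66)².
n₁ = 1.500 × 12.35 = 18.5.
Round up: n₁ = 19, giving n₂ = 2 × 19 = 38.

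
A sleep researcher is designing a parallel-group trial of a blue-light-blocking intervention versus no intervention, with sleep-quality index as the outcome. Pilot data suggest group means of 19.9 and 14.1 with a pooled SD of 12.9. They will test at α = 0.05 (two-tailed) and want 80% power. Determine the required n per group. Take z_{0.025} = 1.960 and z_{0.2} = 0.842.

Cohen's d = |M₁ − M₂| / SD_pooled = |19.9 − 14.1| / 12.9 = 5.8 / 12.9 = 0.450.
For two independent groups with equal n: n = 2·((z_{α/2} + z_β) / d)².
z_{α/2} + z_β = 1.960 + 0.842 = 2.802.
n = 2 × (2.802 / 0.450)² = 2 × 6.227² = 2 × 38.77 = 77.5.
Round up to the next whole participant.

n = 78 per group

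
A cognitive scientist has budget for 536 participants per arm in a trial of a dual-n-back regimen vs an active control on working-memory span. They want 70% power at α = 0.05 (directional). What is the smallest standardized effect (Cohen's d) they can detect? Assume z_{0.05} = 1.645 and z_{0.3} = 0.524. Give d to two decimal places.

For two independent groups of n = 536 each: d_min = (z_{α} + z_β)·√(2/n).
z-sum = 1.645 + 0.524 = 2.169.
d_min = 2.169 × √(2/536) = 2.169 × 0.0611 = 0.132.

d_min ≈ 0.13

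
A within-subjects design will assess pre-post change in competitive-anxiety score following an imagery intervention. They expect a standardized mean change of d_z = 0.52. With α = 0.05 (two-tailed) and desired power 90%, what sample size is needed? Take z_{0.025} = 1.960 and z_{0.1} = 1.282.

For a paired (one-sample on differences) test: n = ((z_{α/2} + z_β) / d)².
z_{α/2} + z_β = 1.960 + 1.282 = 3.242.
n = (3.242 / 0.52)² = 6.235² = 38.87.
Round up.

n = 39 pairs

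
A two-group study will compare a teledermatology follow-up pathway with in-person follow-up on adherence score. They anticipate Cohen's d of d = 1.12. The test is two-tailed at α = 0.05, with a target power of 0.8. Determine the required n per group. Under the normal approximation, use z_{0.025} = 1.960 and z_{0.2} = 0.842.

n = 13 per group

For two independent groups with equal n: n = 2·((z_{α/2} + z_β) / d)².
z_{α/2} + z_β = 1.960 + 0.842 = 2.802.
n = 2 × (2.802 / 1.12)² = 2 × 2.502² = 2 × 6.26 = 12.5.
Round up to the next whole participant.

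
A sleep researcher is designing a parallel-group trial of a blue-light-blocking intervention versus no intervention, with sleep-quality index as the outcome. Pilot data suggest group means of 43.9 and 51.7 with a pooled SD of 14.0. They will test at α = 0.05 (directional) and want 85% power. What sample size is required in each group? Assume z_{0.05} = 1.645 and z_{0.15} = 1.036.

n = 47 per group

Cohen's d = |M₁ − M₂| / SD_pooled = |43.9 − 51.7| / 14.0 = 7.8 / 14.0 = 0.557.
For two independent groups with equal n: n = 2·((z_{α} + z_β) / d)².
z_{α} + z_β = 1.645 + 1.036 = 2.681.
n = 2 × (2.681 / 0.557)² = 2 × 4.813² = 2 × 23.17 = 46.3.
Round up to the next whole participant.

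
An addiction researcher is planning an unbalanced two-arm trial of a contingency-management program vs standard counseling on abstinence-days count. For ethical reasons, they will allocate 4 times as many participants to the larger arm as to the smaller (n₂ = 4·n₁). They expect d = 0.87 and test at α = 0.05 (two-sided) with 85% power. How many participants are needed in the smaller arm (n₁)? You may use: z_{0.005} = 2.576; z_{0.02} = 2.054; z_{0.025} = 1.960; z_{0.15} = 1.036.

With allocation ratio k = n₂/n₁ = 4, Var(x̄₁−x̄₂) = σ²(1/n₁ + 1/(k·n₁)) = σ²·(k+1)/(k·n₁).
So n₁ = (1 + 1/k)·((z_{α/2} + z_β)/d)² = 1.250 × (2.996/0.87)².
n₁ = 1.250 × 11.86 = 14.8.
Round up: n₁ = 15, giving n₂ = 4 × 15 = 60.

n₁ = 15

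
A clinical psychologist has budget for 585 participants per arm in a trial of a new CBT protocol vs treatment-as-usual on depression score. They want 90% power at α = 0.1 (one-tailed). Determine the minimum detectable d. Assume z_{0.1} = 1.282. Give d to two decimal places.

For two independent groups of n = 585 each: d_min = (z_{α} + z_β)·√(2/n).
z-sum = 1.282 + 1.282 = 2.564.
d_min = 2.564 × √(2/585) = 2.564 × 0.0585 = 0.150.

d_min ≈ 0.15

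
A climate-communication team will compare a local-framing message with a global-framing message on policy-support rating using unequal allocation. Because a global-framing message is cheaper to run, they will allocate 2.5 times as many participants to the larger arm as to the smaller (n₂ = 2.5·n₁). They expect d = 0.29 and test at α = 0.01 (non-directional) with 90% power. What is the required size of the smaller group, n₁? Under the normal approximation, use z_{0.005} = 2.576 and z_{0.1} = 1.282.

n₁ = 248

With allocation ratio k = n₂/n₁ = 2.5, Var(x̄₁−x̄₂) = σ²(1/n₁ + 1/(k·n₁)) = σ²·(k+1)/(k·n₁).
So n₁ = (1 + 1/k)·((z_{α/2} + z_β)/d)² = 1.400 × (3.858/0.29)².
n₁ = 1.400 × 176.98 = 247.8.
Round up: n₁ = 248, giving n₂ = 2.5 × 248 = 620.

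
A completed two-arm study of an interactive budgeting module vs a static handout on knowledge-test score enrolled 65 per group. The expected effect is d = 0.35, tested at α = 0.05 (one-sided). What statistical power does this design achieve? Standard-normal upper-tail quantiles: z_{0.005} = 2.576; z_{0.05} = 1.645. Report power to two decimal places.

For two equal groups, power = Φ(d·√(n/2) − z_{α}).
d·√(n/2) = 0.35 × √(65/2) = 0.35 × 5.701 = 1.995.
z_β = 1.995 − 1.645 = 0.350.
Power = Φ(0.350) = 0.637.

power ≈ 0.64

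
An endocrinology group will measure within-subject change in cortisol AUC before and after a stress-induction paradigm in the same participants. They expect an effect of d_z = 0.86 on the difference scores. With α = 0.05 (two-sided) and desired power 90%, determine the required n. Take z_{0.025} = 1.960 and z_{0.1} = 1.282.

n = 15 pairs

For a paired (one-sample on differences) test: n = ((z_{α/2} + z_β) / d)².
z_{α/2} + z_β = 1.960 + 1.282 = 3.242.
n = (3.242 / 0.86)² = 3.770² = 14.21.
Round up.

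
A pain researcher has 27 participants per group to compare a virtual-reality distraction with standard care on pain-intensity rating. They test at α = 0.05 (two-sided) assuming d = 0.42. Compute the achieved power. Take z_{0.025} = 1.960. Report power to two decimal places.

For two equal groups, power = Φ(d·√(n/2) − z_{α/2}).
d·√(n/2) = 0.42 × √(27/2) = 0.42 × 3.674 = 1.543.
z_β = 1.543 − 1.960 = -0.417.
Power = Φ(-0.417) = 0.338.

power ≈ 0.34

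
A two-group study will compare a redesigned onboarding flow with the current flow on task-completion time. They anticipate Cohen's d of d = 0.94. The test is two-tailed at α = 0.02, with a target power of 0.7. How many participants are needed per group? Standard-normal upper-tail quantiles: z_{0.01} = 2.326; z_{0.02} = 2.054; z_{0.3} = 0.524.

For two independent groups with equal n: n = 2·((z_{α/2} + z_β) / d)².
z_{α/2} + z_β = 2.326 + 0.524 = 2.850.
n = 2 × (2.850 / 0.94)² = 2 × 3.032² = 2 × 9.19 = 18.4.
Round up to the next whole participant.

n = 19 per group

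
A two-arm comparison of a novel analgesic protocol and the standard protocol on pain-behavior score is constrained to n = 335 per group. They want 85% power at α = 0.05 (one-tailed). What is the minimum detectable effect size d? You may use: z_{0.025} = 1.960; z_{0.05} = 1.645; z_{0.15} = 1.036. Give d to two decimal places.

d_min ≈ 0.21

For two independent groups of n = 335 each: d_min = (z_{α} + z_β)·√(2/n).
z-sum = 1.645 + 1.036 = 2.681.
d_min = 2.681 × √(2/335) = 2.681 × 0.0773 = 0.207.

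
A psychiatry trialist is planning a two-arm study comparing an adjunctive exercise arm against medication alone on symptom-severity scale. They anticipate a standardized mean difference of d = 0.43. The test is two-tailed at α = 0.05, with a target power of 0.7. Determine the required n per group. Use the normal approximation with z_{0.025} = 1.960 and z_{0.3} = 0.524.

n = 67 per group

For two independent groups with equal n: n = 2·((z_{α/2} + z_β) / d)².
z_{α/2} + z_β = 1.960 + 0.524 = 2.484.
n = 2 × (2.484 / 0.43)² = 2 × 5.777² = 2 × 33.37 = 66.7.
Round up to the next whole participant.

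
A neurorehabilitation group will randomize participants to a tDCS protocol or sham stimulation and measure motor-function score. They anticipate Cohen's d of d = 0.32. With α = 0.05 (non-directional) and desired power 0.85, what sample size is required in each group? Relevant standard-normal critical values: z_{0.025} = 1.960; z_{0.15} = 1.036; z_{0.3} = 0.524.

n = 176 per group

For two independent groups with equal n: n = 2·((z_{α/2} + z_β) / d)².
z_{α/2} + z_β = 1.960 + 1.036 = 2.996.
n = 2 × (2.996 / 0.32)² = 2 × 9.362² = 2 × 87.66 = 175.3.
Round up to the next whole participant.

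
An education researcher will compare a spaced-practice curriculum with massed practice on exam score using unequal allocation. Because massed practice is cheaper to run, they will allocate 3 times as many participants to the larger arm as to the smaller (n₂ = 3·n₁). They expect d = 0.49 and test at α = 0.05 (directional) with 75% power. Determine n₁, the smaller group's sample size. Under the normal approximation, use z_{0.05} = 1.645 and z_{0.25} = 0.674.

n₁ = 30

With allocation ratio k = n₂/n₁ = 3, Var(x̄₁−x̄₂) = σ²(1/n₁ + 1/(k·n₁)) = σ²·(k+1)/(k·n₁).
So n₁ = (1 + 1/k)·((z_{α} + z_β)/d)² = 1.333 × (2.319/0.49)².
n₁ = 1.333 × 22.40 = 29.9.
Round up: n₁ = 30, giving n₂ = 3 × 30 = 90.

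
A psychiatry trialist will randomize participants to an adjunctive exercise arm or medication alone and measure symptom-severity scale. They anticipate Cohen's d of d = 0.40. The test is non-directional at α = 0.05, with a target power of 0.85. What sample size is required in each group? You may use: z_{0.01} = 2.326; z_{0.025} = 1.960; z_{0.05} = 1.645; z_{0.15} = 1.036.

For two independent groups with equal n: n = 2·((z_{α/2} + z_β) / d)².
z_{α/2} + z_β = 1.960 + 1.036 = 2.996.
n = 2 × (2.996 / 0.40)² = 2 × 7.490² = 2 × 56.10 = 112.2.
Round up to the next whole participant.

n = 113 per group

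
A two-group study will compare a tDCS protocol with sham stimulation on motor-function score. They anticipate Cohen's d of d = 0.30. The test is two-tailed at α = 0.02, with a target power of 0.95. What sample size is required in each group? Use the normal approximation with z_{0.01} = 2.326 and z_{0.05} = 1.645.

For two independent groups with equal n: n = 2·((z_{α/2} + z_β) / d)².
z_{α/2} + z_β = 2.326 + 1.645 = 3.971.
n = 2 × (3.971 / 0.30)² = 2 × 13.237² = 2 × 175.21 = 350.4.
Round up to the next whole participant.

n = 351 per group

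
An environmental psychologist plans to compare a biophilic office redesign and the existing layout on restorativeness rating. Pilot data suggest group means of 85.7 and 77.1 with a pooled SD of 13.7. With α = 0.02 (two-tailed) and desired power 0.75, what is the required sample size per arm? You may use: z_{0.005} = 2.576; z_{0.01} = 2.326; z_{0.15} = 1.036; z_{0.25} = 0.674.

n = 46 per group

Cohen's d = |M₁ − M₂| / SD_pooled = |85.7 − 77.1| / 13.7 = 8.6 / 13.7 = 0.628.
For two independent groups with equal n: n = 2·((z_{α/2} + z_β) / d)².
z_{α/2} + z_β = 2.326 + 0.674 = 3.000.
n = 2 × (3.000 / 0.628)² = 2 × 4.777² = 2 × 22.82 = 45.6.
Round up to the next whole participant.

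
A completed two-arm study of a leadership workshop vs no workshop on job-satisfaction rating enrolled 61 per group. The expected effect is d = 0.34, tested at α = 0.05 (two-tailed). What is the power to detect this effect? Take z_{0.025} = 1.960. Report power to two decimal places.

power ≈ 0.47

For two equal groups, power = Φ(d·√(n/2) − z_{α/2}).
d·√(n/2) = 0.34 × √(61/2) = 0.34 × 5.523 = 1.878.
z_β = 1.878 − 1.960 = -0.082.
Power = Φ(-0.082) = 0.467.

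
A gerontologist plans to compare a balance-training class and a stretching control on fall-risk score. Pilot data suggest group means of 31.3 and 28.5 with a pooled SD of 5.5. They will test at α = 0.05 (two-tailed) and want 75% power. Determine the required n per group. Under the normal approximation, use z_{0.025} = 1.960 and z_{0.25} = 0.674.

Cohen's d = |M₁ − M₂| / SD_pooled = |31.3 − 28.5| / 5.5 = 2.8 / 5.5 = 0.509.
For two independent groups with equal n: n = 2·((z_{α/2} + z_β) / d)².
z_{α/2} + z_β = 1.960 + 0.674 = 2.634.
n = 2 × (2.634 / 0.509)² = 2 × 5.175² = 2 × 26.78 = 53.6.
Round up to the next whole participant.

n = 54 per group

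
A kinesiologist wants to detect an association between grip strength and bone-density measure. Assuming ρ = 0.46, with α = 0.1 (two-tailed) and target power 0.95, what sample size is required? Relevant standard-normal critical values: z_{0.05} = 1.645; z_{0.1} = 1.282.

n = 47

Fisher's z: C = ½·ln((1+r)/(1−r)) = ½·ln(2.7037) = 0.4973.
n = ((z_{α/2} + z_β)/C)² + 3.
(1.645 + 1.645) / 0.4973 = 3.290 / 0.4973 = 6.616.
n = 6.616² + 3 = 43.77 + 3 = 46.8.
Round up.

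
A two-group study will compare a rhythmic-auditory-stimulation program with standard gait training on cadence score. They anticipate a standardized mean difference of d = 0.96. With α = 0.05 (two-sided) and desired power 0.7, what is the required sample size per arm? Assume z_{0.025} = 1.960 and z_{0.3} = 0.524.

n = 14 per group

For two independent groups with equal n: n = 2·((z_{α/2} + z_β) / d)².
z_{α/2} + z_β = 1.960 + 0.524 = 2.484.
n = 2 × (2.484 / 0.96)² = 2 × 2.587² = 2 × 6.70 = 13.4.
Round up to the next whole participant.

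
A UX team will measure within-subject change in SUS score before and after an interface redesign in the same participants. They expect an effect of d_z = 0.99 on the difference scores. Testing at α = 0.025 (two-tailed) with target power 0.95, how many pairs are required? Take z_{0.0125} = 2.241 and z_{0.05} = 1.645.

n = 16 pairs

For a paired (one-sample on differences) test: n = ((z_{α/2} + z_β) / d)².
z_{α/2} + z_β = 2.241 + 1.645 = 3.886.
n = (3.886 / 0.99)² = 3.925² = 15.41.
Round up.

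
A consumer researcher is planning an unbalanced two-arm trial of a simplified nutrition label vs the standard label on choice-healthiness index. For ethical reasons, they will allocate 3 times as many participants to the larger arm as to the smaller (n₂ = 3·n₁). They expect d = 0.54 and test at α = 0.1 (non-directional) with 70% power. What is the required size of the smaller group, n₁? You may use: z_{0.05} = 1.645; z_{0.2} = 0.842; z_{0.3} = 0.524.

With allocation ratio k = n₂/n₁ = 3, Var(x̄₁−x̄₂) = σ²(1/n₁ + 1/(k·n₁)) = σ²·(k+1)/(k·n₁).
So n₁ = (1 + 1/k)·((z_{α/2} + z_β)/d)² = 1.333 × (2.169/0.54)².
n₁ = 1.333 × 16.13 = 21.5.
Round up: n₁ = 22, giving n₂ = 3 × 22 = 66.

n₁ = 22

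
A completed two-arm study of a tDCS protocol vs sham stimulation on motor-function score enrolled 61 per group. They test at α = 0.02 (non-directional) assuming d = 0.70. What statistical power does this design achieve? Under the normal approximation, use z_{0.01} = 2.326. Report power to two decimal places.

For two equal groups, power = Φ(d·√(n/2) − z_{α/2}).
d·√(n/2) = 0.70 × √(61/2) = 0.70 × 5.523 = 3.866.
z_β = 3.866 − 2.326 = 1.540.
Power = Φ(1.540) = 0.938.

power ≈ 0.94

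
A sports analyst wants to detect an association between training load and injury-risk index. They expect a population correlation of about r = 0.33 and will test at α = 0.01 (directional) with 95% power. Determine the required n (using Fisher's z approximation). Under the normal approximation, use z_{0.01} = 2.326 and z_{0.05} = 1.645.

n = 138

Fisher's z: C = ½·ln((1+r)/(1−r)) = ½·ln(1.9851) = 0.3428.
n = ((z_{α} + z_β)/C)² + 3.
(2.326 + 1.645) / 0.3428 = 3.971 / 0.3428 = 11.584.
n = 11.584² + 3 = 134.19 + 3 = 137.2.
Round up.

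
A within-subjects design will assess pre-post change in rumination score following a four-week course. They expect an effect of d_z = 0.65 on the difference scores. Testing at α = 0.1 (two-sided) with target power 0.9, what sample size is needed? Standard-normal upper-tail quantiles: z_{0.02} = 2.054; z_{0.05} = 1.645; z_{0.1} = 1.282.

n = 21 pairs

For a paired (one-sample on differences) test: n = ((z_{α/2} + z_β) / d)².
z_{α/2} + z_β = 1.645 + 1.282 = 2.927.
n = (2.927 / 0.65)² = 4.503² = 20.28.
Round up.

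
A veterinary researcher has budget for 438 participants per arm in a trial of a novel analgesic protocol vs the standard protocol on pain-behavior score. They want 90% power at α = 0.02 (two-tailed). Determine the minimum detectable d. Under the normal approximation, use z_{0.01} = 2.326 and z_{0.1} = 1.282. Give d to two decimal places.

d_min ≈ 0.24

For two independent groups of n = 438 each: d_min = (z_{α/2} + z_β)·√(2/n).
z-sum = 2.326 + 1.282 = 3.608.
d_min = 3.608 × √(2/438) = 3.608 × 0.0676 = 0.244.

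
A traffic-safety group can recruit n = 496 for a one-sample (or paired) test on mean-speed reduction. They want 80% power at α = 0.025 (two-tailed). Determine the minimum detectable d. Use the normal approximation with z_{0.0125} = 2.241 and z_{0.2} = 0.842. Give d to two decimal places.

d_min ≈ 0.14

For a single sample (or paired design) of n = 496: d_min = (z_{α/2} + z_β)/√n.
z-sum = 2.241 + 0.842 = 3.083.
d_min = 3.083 / √496 = 3.083 / 22.271 = 0.138.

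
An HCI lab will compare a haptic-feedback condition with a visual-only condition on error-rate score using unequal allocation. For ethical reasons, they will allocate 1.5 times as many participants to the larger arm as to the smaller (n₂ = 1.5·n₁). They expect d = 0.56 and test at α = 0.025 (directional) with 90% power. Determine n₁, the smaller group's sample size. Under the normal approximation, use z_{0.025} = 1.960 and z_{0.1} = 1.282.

With allocation ratio k = n₂/n₁ = 1.5, Var(x̄₁−x̄₂) = σ²(1/n₁ + 1/(k·n₁)) = σ²·(k+1)/(k·n₁).
So n₁ = (1 + 1/k)·((z_{α} + z_β)/d)² = 1.667 × (3.242/0.56)².
n₁ = 1.667 × 33.52 = 55.9.
Round up: n₁ = 56, giving n₂ = 1.5 × 56 = 84.

n₁ = 56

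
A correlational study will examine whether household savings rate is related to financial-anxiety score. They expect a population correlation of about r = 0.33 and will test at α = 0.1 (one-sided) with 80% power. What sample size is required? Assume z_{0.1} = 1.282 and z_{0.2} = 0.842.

Fisher's z: C = ½·ln((1+r)/(1−r)) = ½·ln(1.9851) = 0.3428.
n = ((z_{α} + z_β)/C)² + 3.
(1.282 + 0.842) / 0.3428 = 2.124 / 0.3428 = 6.196.
n = 6.196² + 3 = 38.39 + 3 = 41.4.
Round up.

n = 42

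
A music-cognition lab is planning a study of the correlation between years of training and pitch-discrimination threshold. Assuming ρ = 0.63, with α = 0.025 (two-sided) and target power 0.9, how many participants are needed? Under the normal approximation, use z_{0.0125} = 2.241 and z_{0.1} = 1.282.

Fisher's z: C = ½·ln((1+r)/(1−r)) = ½·ln(4.4054) = 0.7414.
n = ((z_{α/2} + z_β)/C)² + 3.
(2.241 + 1.282) / 0.7414 = 3.523 / 0.7414 = 4.752.
n = 4.752² + 3 = 22.58 + 3 = 25.6.
Round up.

n = 26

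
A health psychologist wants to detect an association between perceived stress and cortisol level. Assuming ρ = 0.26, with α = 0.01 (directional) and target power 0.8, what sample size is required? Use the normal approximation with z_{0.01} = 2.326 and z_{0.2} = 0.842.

Fisher's z: C = ½·ln((1+r)/(1−r)) = ½·ln(1.7027) = 0.2661.
n = ((z_{α} + z_β)/C)² + 3.
(2.326 + 0.842) / 0.2661 = 3.168 / 0.2661 = 11.905.
n = 11.905² + 3 = 141.74 + 3 = 144.7.
Round up.

n = 145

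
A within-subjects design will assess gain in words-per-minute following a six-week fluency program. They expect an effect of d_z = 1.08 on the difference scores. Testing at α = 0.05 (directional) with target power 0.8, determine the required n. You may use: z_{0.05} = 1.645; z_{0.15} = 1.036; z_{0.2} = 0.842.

For a paired (one-sample on differences) test: n = ((z_{α} + z_β) / d)².
z_{α} + z_β = 1.645 + 0.842 = 2.487.
n = (2.487 / 1.08)² = 2.303² = 5.30.
Round up.

n = 6 pairs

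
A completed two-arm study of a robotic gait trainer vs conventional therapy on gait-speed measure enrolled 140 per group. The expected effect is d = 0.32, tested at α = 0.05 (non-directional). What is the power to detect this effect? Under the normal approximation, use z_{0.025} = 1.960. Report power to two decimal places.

power ≈ 0.76

For two equal groups, power = Φ(d·√(n/2) − z_{α/2}).
d·√(n/2) = 0.32 × √(140/2) = 0.32 × 8.367 = 2.677.
z_β = 2.677 − 1.960 = 0.717.
Power = Φ(0.717) = 0.763.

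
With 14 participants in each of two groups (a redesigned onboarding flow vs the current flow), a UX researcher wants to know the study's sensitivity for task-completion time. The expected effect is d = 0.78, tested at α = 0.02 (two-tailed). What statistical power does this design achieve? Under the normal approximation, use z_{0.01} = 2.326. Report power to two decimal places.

For two equal groups, power = Φ(d·√(n/2) − z_{α/2}).
d·√(n/2) = 0.78 × √(14/2) = 0.78 × 2.646 = 2.064.
z_β = 2.064 − 2.326 = -0.262.
Power = Φ(-0.262) = 0.397.

power ≈ 0.40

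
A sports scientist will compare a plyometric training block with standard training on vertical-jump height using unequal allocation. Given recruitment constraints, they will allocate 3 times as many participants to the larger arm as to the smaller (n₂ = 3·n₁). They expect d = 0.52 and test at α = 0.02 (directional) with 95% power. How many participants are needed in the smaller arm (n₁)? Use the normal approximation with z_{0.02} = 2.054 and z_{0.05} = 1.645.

With allocation ratio k = n₂/n₁ = 3, Var(x̄₁−x̄₂) = σ²(1/n₁ + 1/(k·n₁)) = σ²·(k+1)/(k·n₁).
So n₁ = (1 + 1/k)·((z_{α} + z_β)/d)² = 1.333 × (3.699/0.52)².
n₁ = 1.333 × 50.60 = 67.5.
Round up: n₁ = 68, giving n₂ = 3 × 68 = 204.

n₁ = 68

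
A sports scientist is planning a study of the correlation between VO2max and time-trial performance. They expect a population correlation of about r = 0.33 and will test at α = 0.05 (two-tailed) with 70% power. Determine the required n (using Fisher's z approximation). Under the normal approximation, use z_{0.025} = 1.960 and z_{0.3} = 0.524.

Fisher's z: C = ½·ln((1+r)/(1−r)) = ½·ln(1.9851) = 0.3428.
n = ((z_{α/2} + z_β)/C)² + 3.
(1.960 + 0.524) / 0.3428 = 2.484 / 0.3428 = 7.246.
n = 7.246² + 3 = 52.51 + 3 = 55.5.
Round up.

n = 56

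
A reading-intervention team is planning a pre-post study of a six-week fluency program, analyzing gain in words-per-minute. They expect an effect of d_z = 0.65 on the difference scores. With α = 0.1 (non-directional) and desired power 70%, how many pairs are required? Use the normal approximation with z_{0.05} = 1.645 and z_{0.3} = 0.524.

For a paired (one-sample on differences) test: n = ((z_{α/2} + z_β) / d)².
z_{α/2} + z_β = 1.645 + 0.524 = 2.169.
n = (2.169 / 0.65)² = 3.337² = 11.14.
Round up.

n = 12 pairs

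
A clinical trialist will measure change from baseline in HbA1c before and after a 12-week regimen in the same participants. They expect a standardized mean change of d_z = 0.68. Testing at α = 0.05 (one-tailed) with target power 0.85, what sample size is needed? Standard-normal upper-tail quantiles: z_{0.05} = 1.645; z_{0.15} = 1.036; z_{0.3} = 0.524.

For a paired (one-sample on differences) test: n = ((z_{α} + z_β) / d)².
z_{α} + z_β = 1.645 + 1.036 = 2.681.
n = (2.681 / 0.68)² = 3.943² = 15.54.
Round up.

n = 16 pairs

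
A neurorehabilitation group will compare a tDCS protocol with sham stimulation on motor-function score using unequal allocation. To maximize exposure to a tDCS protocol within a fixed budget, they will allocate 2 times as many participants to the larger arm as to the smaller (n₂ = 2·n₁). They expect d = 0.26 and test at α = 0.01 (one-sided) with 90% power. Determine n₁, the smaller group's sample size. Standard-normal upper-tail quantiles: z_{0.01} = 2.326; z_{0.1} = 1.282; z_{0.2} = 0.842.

n₁ = 289

With allocation ratio k = n₂/n₁ = 2, Var(x̄₁−x̄₂) = σ²(1/n₁ + 1/(k·n₁)) = σ²·(k+1)/(k·n₁).
So n₁ = (1 + 1/k)·((z_{α} + z_β)/d)² = 1.500 × (3.608/0.26)².
n₁ = 1.500 × 192.57 = 288.9.
Round up: n₁ = 289, giving n₂ = 2 × 289 = 578.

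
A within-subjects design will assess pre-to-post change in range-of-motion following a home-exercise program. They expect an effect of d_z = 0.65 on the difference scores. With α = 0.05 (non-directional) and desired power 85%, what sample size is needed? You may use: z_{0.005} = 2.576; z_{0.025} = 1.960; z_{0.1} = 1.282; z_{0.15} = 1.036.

n = 22 pairs

For a paired (one-sample on differences) test: n = ((z_{α/2} + z_β) / d)².
z_{α/2} + z_β = 1.960 + 1.036 = 2.996.
n = (2.996 / 0.65)² = 4.609² = 21.25.
Round up.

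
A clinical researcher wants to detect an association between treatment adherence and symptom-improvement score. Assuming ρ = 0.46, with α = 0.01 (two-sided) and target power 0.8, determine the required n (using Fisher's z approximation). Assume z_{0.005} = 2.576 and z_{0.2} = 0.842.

n = 51

Fisher's z: C = ½·ln((1+r)/(1−r)) = ½·ln(2.7037) = 0.4973.
n = ((z_{α/2} + z_β)/C)² + 3.
(2.576 + 0.842) / 0.4973 = 3.418 / 0.4973 = 6.873.
n = 6.873² + 3 = 47.24 + 3 = 50.2.
Round up.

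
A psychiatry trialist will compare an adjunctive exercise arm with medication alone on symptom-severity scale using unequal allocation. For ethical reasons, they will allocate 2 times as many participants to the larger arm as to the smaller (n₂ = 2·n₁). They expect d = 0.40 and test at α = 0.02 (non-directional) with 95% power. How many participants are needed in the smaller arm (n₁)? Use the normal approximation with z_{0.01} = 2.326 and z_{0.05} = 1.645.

With allocation ratio k = n₂/n₁ = 2, Var(x̄₁−x̄₂) = σ²(1/n₁ + 1/(k·n₁)) = σ²·(k+1)/(k·n₁).
So n₁ = (1 + 1/k)·((z_{α/2} + z_β)/d)² = 1.500 × (3.971/0.40)².
n₁ = 1.500 × 98.56 = 147.8.
Round up: n₁ = 148, giving n₂ = 2 × 148 = 296.

n₁ = 148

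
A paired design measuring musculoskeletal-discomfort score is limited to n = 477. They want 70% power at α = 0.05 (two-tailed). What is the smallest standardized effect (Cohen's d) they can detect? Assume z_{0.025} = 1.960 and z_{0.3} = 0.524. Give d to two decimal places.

d_min ≈ 0.11

For a single sample (or paired design) of n = 477: d_min = (z_{α/2} + z_β)/√n.
z-sum = 1.960 + 0.524 = 2.484.
d_min = 2.484 / √477 = 2.484 / 21.840 = 0.114.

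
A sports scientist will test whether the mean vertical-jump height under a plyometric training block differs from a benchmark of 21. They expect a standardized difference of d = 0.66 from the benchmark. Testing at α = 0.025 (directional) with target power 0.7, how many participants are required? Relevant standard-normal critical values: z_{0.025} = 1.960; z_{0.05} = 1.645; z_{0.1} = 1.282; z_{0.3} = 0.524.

n = 15

For a one-sample test: n = ((z_{α} + z_β) / d)².
z_{α} + z_β = 1.960 + 0.524 = 2.484.
n = (2.484 / 0.66)² = 3.764² = 14.16.
Round up.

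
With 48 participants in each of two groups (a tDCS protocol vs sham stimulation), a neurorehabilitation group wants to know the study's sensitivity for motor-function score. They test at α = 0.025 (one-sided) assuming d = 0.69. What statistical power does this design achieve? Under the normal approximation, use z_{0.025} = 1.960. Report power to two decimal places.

power ≈ 0.92

For two equal groups, power = Φ(d·√(n/2) − z_{α}).
d·√(n/2) = 0.69 × √(48/2) = 0.69 × 4.899 = 3.380.
z_β = 3.380 − 1.960 = 1.420.
Power = Φ(1.420) = 0.922.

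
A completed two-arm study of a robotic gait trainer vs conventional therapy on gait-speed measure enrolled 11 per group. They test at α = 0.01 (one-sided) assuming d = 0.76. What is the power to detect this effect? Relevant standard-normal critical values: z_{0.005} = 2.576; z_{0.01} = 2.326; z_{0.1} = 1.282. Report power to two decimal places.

For two equal groups, power = Φ(d·√(n/2) − z_{α}).
d·√(n/2) = 0.76 × √(11/2) = 0.76 × 2.345 = 1.782.
z_β = 1.782 − 2.326 = -0.544.
Power = Φ(-0.544) = 0.293.

power ≈ 0.29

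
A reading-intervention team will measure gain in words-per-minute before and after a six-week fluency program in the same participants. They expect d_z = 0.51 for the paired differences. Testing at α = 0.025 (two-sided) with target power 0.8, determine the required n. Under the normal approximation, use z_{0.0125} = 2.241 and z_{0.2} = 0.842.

For a paired (one-sample on differences) test: n = ((z_{α/2} + z_β) / d)².
z_{α/2} + z_β = 2.241 + 0.842 = 3.083.
n = (3.083 / 0.51)² = 6.045² = 36.54.
Round up.

n = 37 pairs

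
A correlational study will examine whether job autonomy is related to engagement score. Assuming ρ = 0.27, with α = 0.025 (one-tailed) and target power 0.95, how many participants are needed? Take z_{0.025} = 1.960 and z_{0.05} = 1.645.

n = 173

Fisher's z: C = ½·ln((1+r)/(1−r)) = ½·ln(1.7397) = 0.2769.
n = ((z_{α} + z_β)/C)² + 3.
(1.960 + 1.645) / 0.2769 = 3.605 / 0.2769 = 13.019.
n = 13.019² + 3 = 169.50 + 3 = 172.5.
Round up.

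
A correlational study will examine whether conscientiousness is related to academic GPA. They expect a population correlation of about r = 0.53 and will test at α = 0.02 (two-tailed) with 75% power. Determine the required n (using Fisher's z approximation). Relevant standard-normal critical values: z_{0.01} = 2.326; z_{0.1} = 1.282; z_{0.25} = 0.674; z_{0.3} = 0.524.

n = 29

Fisher's z: C = ½·ln((1+r)/(1−r)) = ½·ln(3.2553) = 0.5901.
n = ((z_{α/2} + z_β)/C)² + 3.
(2.326 + 0.674) / 0.5901 = 3.000 / 0.5901 = 5.084.
n = 5.084² + 3 = 25.85 + 3 = 28.8.
Round up.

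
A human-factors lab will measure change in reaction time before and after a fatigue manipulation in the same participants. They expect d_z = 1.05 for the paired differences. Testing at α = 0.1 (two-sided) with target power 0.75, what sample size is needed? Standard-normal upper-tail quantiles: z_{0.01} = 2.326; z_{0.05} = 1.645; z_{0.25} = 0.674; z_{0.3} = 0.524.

For a paired (one-sample on differences) test: n = ((z_{α/2} + z_β) / d)².
z_{α/2} + z_β = 1.645 + 0.674 = 2.319.
n = (2.319 / 1.05)² = 2.209² = 4.88.
Round up.

n = 5 pairs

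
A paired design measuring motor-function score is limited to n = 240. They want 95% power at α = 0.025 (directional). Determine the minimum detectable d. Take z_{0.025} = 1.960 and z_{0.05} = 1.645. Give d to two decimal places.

d_min ≈ 0.23

For a single sample (or paired design) of n = 240: d_min = (z_{α} + z_β)/√n.
z-sum = 1.960 + 1.645 = 3.605.
d_min = 3.605 / √240 = 3.605 / 15.492 = 0.233.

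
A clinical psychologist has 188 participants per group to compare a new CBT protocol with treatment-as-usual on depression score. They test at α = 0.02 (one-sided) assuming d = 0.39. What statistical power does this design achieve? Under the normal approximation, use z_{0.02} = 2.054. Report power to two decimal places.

For two equal groups, power = Φ(d·√(n/2) − z_{α}).
d·√(n/2) = 0.39 × √(188/2) = 0.39 × 9.695 = 3.781.
z_β = 3.781 − 2.054 = 1.727.
Power = Φ(1.727) = 0.958.

power ≈ 0.96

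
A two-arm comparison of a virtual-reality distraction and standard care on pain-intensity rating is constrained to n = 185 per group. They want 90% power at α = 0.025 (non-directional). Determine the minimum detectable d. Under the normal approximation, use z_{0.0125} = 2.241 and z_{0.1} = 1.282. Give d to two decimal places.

For two independent groups of n = 185 each: d_min = (z_{α/2} + z_β)·√(2/n).
z-sum = 2.241 + 1.282 = 3.523.
d_min = 3.523 × √(2/185) = 3.523 × 0.1040 = 0.366.

d_min ≈ 0.37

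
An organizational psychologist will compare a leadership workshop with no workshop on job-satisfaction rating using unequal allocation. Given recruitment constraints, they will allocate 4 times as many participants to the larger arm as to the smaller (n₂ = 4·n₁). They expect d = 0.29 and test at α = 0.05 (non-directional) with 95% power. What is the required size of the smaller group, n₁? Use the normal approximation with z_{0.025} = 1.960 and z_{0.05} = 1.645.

With allocation ratio k = n₂/n₁ = 4, Var(x̄₁−x̄₂) = σ²(1/n₁ + 1/(k·n₁)) = σ²·(k+1)/(k·n₁).
So n₁ = (1 + 1/k)·((z_{α/2} + z_β)/d)² = 1.250 × (3.605/0.29)².
n₁ = 1.250 × 154.53 = 193.2.
Round up: n₁ = 194, giving n₂ = 4 × 194 = 776.

n₁ = 194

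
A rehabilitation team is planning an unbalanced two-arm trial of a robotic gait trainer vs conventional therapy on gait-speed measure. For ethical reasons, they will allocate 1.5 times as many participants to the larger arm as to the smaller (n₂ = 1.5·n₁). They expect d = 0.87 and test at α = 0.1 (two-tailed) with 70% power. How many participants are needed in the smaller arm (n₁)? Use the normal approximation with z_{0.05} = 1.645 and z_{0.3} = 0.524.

With allocation ratio k = n₂/n₁ = 1.5, Var(x̄₁−x̄₂) = σ²(1/n₁ + 1/(k·n₁)) = σ²·(k+1)/(k·n₁).
So n₁ = (1 + 1/k)·((z_{α/2} + z_β)/d)² = 1.667 × (2.169/0.87)².
n₁ = 1.667 × 6.22 = 10.4.
Round up: n₁ = 11, giving n₂ = ⌈1.5 × 11⌉ = ⌈16.5⌉ = 17.

n₁ = 11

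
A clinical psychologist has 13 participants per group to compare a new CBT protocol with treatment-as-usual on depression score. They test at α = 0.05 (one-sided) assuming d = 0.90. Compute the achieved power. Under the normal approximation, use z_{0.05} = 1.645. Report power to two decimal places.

For two equal groups, power = Φ(d·√(n/2) − z_{α}).
d·√(n/2) = 0.90 × √(13/2) = 0.90 × 2.550 = 2.295.
z_β = 2.295 − 1.645 = 0.650.
Power = Φ(0.650) = 0.742.

power ≈ 0.74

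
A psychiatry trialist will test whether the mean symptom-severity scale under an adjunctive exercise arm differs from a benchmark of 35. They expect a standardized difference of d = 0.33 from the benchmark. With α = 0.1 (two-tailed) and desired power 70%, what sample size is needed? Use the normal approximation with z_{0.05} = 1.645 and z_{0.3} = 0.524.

For a one-sample test: n = ((z_{α/2} + z_β) / d)².
z_{α/2} + z_β = 1.645 + 0.524 = 2.169.
n = (2.169 / 0.33)² = 6.573² = 43.20.
Round up.

n = 44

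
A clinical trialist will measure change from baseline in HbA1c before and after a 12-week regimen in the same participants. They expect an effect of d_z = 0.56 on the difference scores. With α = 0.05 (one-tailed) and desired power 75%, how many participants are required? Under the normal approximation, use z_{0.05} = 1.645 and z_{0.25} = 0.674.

For a paired (one-sample on differences) test: n = ((z_{α} + z_β) / d)².
z_{α} + z_β = 1.645 + 0.674 = 2.319.
n = (2.319 / 0.56)² = 4.141² = 17.15.
Round up.

n = 18 pairs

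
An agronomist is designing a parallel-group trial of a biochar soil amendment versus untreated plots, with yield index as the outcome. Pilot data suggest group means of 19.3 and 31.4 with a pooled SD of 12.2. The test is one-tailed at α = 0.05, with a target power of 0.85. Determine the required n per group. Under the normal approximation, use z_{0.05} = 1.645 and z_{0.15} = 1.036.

Cohen's d = |M₁ − M₂| / SD_pooled = |19.3 − 31.4| / 12.2 = 12.1 / 12.2 = 0.992.
For two independent groups with equal n: n = 2·((z_{α} + z_β) / d)².
z_{α} + z_β = 1.645 + 1.036 = 2.681.
n = 2 × (2.681 / 0.992)² = 2 × 2.703² = 2 × 7.30 = 14.6.
Round up to the next whole participant.

n = 15 per group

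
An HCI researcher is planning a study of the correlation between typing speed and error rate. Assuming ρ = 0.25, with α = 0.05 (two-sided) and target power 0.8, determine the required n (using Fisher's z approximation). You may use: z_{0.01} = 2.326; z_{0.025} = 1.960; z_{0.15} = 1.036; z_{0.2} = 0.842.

Fisher's z: C = ½·ln((1+r)/(1−r)) = ½·ln(1.6667) = 0.2554.
n = ((z_{α/2} + z_β)/C)² + 3.
(1.960 + 0.842) / 0.2554 = 2.802 / 0.2554 = 10.971.
n = 10.971² + 3 = 120.36 + 3 = 123.4.
Round up.

n = 124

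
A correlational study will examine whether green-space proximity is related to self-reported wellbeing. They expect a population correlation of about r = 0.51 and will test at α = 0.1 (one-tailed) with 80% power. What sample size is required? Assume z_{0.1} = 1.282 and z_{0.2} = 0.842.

n = 18

Fisher's z: C = ½·ln((1+r)/(1−r)) = ½·ln(3.0816) = 0.5627.
n = ((z_{α} + z_β)/C)² + 3.
(1.282 + 0.842) / 0.5627 = 2.124 / 0.5627 = 3.775.
n = 3.775² + 3 = 14.25 + 3 = 17.2.
Round up.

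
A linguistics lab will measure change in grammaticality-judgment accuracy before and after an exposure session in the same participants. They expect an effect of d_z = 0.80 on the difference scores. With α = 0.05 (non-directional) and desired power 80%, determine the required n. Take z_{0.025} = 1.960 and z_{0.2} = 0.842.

n = 13 pairs

For a paired (one-sample on differences) test: n = ((z_{α/2} + z_β) / d)².
z_{α/2} + z_β = 1.960 + 0.842 = 2.802.
n = (2.802 / 0.80)² = 3.502² = 12.27.
Round up.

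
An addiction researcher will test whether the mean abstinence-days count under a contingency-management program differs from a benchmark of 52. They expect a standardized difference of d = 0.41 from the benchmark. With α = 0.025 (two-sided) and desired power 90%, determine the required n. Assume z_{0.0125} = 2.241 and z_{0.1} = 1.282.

For a one-sample test: n = ((z_{α/2} + z_β) / d)².
z_{α/2} + z_β = 2.241 + 1.282 = 3.523.
n = (3.523 / 0.41)² = 8.593² = 73.83.
Round up.

n = 74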